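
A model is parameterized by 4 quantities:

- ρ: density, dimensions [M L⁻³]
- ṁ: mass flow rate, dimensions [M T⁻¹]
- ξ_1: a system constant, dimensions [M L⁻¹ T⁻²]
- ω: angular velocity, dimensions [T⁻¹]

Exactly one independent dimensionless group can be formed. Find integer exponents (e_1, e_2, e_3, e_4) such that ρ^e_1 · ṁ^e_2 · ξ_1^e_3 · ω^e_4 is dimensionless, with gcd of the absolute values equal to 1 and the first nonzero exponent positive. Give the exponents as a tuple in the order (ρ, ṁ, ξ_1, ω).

(1, 2, -3, 4)

M: e_1·(1) + e_2·(1) + e_3·(1) + e_4·(0) = 0
L: e_1·(-3) + e_2·(0) + e_3·(-1) + e_4·(0) = 0
T: e_1·(0) + e_2·(-1) + e_3·(-2) + e_4·(-1) = 0
Solving this homogeneous linear system for the smallest-integer solution (first nonzero entry positive) gives (1, 2, -3, 4).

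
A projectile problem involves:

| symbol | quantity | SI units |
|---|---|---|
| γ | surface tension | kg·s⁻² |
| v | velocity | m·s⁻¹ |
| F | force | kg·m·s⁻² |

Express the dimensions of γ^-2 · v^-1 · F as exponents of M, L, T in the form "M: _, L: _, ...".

M: -1, L: 0, T: 3

Collect each base-dimension exponent across the product:
  M: −2·(1) − (0) + (1) = -1
  L: −2·(0) − (1) + (1) = 0
  T: −2·(-2) − (-1) + (-2) = 3
So the dimensions are [M⁻¹ T³].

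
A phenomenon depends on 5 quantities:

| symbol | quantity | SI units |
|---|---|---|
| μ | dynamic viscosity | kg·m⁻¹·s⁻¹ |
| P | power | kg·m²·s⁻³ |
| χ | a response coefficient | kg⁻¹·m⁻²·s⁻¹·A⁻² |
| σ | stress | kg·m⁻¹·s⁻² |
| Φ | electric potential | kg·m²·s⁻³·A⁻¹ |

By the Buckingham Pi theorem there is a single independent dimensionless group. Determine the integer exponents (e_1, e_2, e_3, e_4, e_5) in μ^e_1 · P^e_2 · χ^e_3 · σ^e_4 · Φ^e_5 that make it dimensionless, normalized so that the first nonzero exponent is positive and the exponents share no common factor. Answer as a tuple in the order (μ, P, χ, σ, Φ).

(4, 3, 1, -4, -2)

M: e_1·(1) + e_2·(1) + e_3·(-1) + e_4·(1) + e_5·(1) = 0
L: e_1·(-1) + e_2·(2) + e_3·(-2) + e_4·(-1) + e_5·(2) = 0
T: e_1·(-1) + e_2·(-3) + e_3·(-1) + e_4·(-2) + e_5·(-3) = 0
I: e_1·(0) + e_2·(0) + e_3·(-2) + e_4·(0) + e_5·(-1) = 0
Solving this homogeneous linear system for the smallest-integer solution (first nonzero entry positive) gives (4, 3, 1, -4, -2).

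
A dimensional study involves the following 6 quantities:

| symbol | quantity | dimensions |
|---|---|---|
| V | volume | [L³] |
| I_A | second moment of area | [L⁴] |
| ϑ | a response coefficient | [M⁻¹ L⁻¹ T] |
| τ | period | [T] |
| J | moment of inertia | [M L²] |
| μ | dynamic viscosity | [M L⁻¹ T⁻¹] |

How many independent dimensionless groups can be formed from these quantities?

There are 6 variables and 3 base dimensions (M, L, T).
The dimension matrix has rank 3.
Independent dimensionless groups: 6 − 3 = 3.

3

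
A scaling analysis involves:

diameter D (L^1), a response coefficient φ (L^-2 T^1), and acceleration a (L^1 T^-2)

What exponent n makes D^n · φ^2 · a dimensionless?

3

Balance the L exponent: (1)·n from D, plus 2·(-2) + (1) = -3 from the rest, must sum to zero.
n − 3 = 0, so n = 3.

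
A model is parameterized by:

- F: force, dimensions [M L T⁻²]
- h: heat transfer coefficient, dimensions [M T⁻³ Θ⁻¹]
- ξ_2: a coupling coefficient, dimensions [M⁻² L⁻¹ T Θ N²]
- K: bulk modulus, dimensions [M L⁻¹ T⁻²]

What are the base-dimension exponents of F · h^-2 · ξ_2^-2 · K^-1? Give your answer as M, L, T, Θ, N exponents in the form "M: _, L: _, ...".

M: 2, L: 4, T: 4, Θ: 0, N: -4

Collect each base-dimension exponent across the product:
  M: (1) − 2·(1) − 2·(-2) − (1) = 2
  L: (1) − 2·(0) − 2·(-1) − (-1) = 4
  T: (-2) − 2·(-3) − 2·(1) − (-2) = 4
  Θ: (0) − 2·(-1) − 2·(1) − (0) = 0
  N: (0) − 2·(0) − 2·(2) − (0) = -4
So the dimensions are [M² L⁴ T⁴ N⁻⁴].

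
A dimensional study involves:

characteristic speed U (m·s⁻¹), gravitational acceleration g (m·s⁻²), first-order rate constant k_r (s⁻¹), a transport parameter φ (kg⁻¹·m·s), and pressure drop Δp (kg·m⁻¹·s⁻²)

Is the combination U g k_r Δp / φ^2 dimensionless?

Sum the exponent of each base dimension across the product:
  M: [U]_M + [g]_M + [k_r]_M − 2·[φ]_M + [Δp]_M = (0) + (0) + (0) − 2·(-1) + (1) = 3
  L: [U]_L + [g]_L + [k_r]_L − 2·[φ]_L + [Δp]_L = (1) + (1) + (0) − 2·(1) + (-1) = -1
  T: [U]_T + [g]_T + [k_r]_T − 2·[φ]_T + [Δp]_T = (-1) + (-2) + (-1) − 2·(1) + (-2) = -8
Net dimensions [M³ L⁻¹ T⁻⁸] ≠ [1] — not dimensionless.

no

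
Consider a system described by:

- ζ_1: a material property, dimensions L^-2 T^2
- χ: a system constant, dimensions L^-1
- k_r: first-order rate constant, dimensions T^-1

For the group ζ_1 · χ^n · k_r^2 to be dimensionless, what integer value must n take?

Balance the L exponent: (-1)·n from χ, plus (-2) + 2·(0) = -2 from the rest, must sum to zero.
−n − 2 = 0, so n = -2.

-2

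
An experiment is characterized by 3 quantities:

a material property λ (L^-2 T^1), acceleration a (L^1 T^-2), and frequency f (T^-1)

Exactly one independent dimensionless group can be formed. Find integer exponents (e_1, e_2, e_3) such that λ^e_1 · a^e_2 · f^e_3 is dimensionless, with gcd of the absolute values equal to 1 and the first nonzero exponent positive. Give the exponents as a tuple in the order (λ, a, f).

L: e_1·(-2) + e_2·(1) + e_3·(0) = 0
T: e_1·(1) + e_2·(-2) + e_3·(-1) = 0
Solving this homogeneous linear system for the smallest-integer solution (first nonzero entry positive) gives (1, 2, -3).

(1, 2, -3)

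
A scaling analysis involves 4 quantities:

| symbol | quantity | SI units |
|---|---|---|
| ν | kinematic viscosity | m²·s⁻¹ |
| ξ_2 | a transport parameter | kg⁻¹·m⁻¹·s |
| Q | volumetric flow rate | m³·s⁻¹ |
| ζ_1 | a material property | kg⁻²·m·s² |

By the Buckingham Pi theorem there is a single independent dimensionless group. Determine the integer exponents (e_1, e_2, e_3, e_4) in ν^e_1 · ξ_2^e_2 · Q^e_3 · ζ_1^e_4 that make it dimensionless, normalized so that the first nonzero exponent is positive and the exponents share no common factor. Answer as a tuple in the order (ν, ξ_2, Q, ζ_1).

M: e_1·(0) + e_2·(-1) + e_3·(0) + e_4·(-2) = 0
L: e_1·(2) + e_2·(-1) + e_3·(3) + e_4·(1) = 0
T: e_1·(-1) + e_2·(1) + e_3·(-1) + e_4·(2) = 0
Solving this homogeneous linear system for the smallest-integer solution (first nonzero entry positive) gives (3, -2, -3, 1).

(3, -2, -3, 1)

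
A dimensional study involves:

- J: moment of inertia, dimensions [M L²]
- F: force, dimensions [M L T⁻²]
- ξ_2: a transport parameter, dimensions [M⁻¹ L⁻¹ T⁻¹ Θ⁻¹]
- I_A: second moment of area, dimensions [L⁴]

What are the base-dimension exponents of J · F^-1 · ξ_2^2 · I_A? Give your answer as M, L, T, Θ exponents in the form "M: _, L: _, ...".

M: -2, L: 3, T: 0, Θ: -2

Collect each base-dimension exponent across the product:
  M: (1) − (1) + 2·(-1) + (0) = -2
  L: (2) − (1) + 2·(-1) + (4) = 3
  T: (0) − (-2) + 2·(-1) + (0) = 0
  Θ: (0) − (0) + 2·(-1) + (0) = -2
So the dimensions are [M⁻² L³ Θ⁻²].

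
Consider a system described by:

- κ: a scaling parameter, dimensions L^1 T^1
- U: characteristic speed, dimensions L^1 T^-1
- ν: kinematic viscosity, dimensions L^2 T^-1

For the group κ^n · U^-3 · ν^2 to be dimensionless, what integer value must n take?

-1

Balance the L exponent: (1)·n from κ, plus −3·(1) + 2·(2) = 1 from the rest, must sum to zero.
n + 1 = 0, so n = -1.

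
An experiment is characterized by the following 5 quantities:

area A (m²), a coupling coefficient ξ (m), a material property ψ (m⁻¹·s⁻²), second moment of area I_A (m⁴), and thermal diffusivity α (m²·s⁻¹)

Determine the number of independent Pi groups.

3

There are 5 variables and 2 base dimensions (L, T).
The dimension matrix has rank 2.
Independent dimensionless groups: 5 − 2 = 3.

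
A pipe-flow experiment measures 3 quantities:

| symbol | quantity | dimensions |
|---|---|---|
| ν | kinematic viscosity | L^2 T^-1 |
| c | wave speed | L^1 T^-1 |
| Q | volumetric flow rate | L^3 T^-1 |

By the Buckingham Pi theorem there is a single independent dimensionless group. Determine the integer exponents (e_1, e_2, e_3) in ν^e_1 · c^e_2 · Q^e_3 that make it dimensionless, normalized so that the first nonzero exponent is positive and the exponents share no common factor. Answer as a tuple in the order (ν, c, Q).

L: e_1·(2) + e_2·(1) + e_3·(3) = 0
T: e_1·(-1) + e_2·(-1) + e_3·(-1) = 0
Solving this homogeneous linear system for the smallest-integer solution (first nonzero entry positive) gives (2, -1, -1).

(2, -1, -1)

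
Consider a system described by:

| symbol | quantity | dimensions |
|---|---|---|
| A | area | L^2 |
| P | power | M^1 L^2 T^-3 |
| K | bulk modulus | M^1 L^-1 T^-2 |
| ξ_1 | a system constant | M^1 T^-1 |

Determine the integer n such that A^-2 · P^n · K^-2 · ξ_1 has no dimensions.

Balance the M exponent: (1)·n from P, plus −2·(0) − 2·(1) + (1) = -1 from the rest, must sum to zero.
n − 1 = 0, so n = 1.

1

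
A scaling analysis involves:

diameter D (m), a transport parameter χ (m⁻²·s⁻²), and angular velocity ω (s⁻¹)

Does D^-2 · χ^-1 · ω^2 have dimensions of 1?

Sum the exponent of each base dimension across the product:
  L: −2·[D]_L − [χ]_L + 2·[ω]_L = −2·(1) − (-2) + 2·(0) = 0
  T: −2·[D]_T − [χ]_T + 2·[ω]_T = −2·(0) − (-2) + 2·(-1) = 0
All base exponents vanish — dimensionless.

yes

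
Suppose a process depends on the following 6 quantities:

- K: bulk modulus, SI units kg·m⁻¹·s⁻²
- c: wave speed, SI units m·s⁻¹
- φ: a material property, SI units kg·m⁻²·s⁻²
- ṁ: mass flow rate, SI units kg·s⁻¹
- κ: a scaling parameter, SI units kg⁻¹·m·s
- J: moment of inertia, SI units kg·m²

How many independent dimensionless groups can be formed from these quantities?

There are 6 variables and 3 base dimensions (M, L, T).
The dimension matrix has rank 3.
Independent dimensionless groups: 6 − 3 = 3.

3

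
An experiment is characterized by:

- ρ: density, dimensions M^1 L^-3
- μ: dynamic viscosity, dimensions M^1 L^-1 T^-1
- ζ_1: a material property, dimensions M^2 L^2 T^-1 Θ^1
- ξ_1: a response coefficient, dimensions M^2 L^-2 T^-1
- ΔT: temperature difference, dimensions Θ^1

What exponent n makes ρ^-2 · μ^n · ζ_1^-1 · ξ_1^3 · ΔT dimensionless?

Balance the M exponent: (1)·n from μ, plus −2·(1) − (2) + 3·(2) + (0) = 2 from the rest, must sum to zero.
n + 2 = 0, so n = -2.

-2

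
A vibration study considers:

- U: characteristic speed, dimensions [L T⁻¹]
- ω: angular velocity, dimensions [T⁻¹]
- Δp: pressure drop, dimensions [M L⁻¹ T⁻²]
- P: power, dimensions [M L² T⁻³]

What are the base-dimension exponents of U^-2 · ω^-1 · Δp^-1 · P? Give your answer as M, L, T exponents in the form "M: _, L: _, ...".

Collect each base-dimension exponent across the product:
  M: −2·(0) − (0) − (1) + (1) = 0
  L: −2·(1) − (0) − (-1) + (2) = 1
  T: −2·(-1) − (-1) − (-2) + (-3) = 2
So the dimensions are [L T²].

M: 0, L: 1, T: 2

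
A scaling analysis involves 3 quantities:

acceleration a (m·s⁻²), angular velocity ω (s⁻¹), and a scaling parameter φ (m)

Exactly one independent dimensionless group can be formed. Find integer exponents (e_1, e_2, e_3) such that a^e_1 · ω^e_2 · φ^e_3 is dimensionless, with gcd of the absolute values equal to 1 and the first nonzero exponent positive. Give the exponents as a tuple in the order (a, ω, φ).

L: e_1·(1) + e_2·(0) + e_3·(1) = 0
T: e_1·(-2) + e_2·(-1) + e_3·(0) = 0
Solving this homogeneous linear system for the smallest-integer solution (first nonzero entry positive) gives (1, -2, -1).

(1, -2, -1)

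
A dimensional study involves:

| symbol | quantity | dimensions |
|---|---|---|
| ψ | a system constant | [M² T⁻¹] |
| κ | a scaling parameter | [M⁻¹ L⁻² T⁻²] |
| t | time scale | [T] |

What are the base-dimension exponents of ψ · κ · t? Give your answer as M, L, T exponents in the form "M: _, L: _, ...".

M: 1, L: -2, T: -2

Collect each base-dimension exponent across the product:
  M: (2) + (-1) + (0) = 1
  L: (0) + (-2) + (0) = -2
  T: (-1) + (-2) + (1) = -2
So the dimensions are [M L⁻² T⁻²].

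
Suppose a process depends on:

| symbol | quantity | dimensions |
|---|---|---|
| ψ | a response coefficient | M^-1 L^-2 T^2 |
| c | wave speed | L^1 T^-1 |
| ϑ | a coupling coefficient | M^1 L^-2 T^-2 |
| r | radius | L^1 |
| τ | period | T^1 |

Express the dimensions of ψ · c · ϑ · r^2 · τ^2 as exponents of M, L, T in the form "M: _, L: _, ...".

M: 0, L: -1, T: 1

Collect each base-dimension exponent across the product:
  M: (-1) + (0) + (1) + 2·(0) + 2·(0) = 0
  L: (-2) + (1) + (-2) + 2·(1) + 2·(0) = -1
  T: (2) + (-1) + (-2) + 2·(0) + 2·(1) = 1
So the dimensions are [L⁻¹ T].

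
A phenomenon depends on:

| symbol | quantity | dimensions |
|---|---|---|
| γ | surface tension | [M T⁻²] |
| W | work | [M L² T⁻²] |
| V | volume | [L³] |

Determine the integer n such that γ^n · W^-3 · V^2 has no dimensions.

Balance the M exponent: (1)·n from γ, plus −3·(1) + 2·(0) = -3 from the rest, must sum to zero.
n − 3 = 0, so n = 3.

3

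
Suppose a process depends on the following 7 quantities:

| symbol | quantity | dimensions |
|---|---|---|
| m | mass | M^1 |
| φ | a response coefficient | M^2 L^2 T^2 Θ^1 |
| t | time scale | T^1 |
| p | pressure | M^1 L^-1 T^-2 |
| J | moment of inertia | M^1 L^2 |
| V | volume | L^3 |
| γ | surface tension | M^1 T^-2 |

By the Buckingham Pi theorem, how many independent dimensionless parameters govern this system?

There are 7 variables and 4 base dimensions (M, L, T, Θ).
The dimension matrix has rank 4.
Independent dimensionless groups: 7 − 4 = 3.

3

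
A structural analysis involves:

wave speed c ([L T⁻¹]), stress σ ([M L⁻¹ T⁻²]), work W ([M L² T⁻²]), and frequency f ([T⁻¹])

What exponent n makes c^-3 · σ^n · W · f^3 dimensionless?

Balance the M exponent: (1)·n from σ, plus −3·(0) + (1) + 3·(0) = 1 from the rest, must sum to zero.
n + 1 = 0, so n = -1.

-1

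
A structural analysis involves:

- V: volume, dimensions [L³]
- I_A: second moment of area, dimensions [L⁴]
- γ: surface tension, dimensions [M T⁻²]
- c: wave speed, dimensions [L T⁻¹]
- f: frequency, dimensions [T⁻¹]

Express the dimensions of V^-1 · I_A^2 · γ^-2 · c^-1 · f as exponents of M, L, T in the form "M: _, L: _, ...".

Collect each base-dimension exponent across the product:
  M: −(0) + 2·(0) − 2·(1) − (0) + (0) = -2
  L: −(3) + 2·(4) − 2·(0) − (1) + (0) = 4
  T: −(0) + 2·(0) − 2·(-2) − (-1) + (-1) = 4
So the dimensions are [M⁻² L⁴ T⁴].

M: -2, L: 4, T: 4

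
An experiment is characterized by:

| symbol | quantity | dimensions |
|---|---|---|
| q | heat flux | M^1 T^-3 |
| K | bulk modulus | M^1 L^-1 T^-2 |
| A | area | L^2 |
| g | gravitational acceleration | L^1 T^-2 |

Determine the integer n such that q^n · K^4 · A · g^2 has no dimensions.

Balance the M exponent: (1)·n from q, plus 4·(1) + (0) + 2·(0) = 4 from the rest, must sum to zero.
n + 4 = 0, so n = -4.

-4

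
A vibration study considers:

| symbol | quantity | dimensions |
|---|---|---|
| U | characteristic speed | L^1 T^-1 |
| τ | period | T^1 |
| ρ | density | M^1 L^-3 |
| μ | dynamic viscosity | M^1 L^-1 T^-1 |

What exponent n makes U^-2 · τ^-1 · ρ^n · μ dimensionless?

Balance the M exponent: (1)·n from ρ, plus −2·(0) − (0) + (1) = 1 from the rest, must sum to zero.
n + 1 = 0, so n = -1.

-1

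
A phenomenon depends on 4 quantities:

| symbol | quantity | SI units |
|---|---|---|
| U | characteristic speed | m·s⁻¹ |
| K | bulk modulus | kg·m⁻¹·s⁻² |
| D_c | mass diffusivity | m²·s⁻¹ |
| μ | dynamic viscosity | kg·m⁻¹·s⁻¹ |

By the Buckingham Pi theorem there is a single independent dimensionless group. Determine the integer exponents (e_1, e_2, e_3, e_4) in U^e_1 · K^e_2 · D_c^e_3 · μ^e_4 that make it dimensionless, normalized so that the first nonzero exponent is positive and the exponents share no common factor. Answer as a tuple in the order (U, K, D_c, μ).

(2, -1, -1, 1)

M: e_1·(0) + e_2·(1) + e_3·(0) + e_4·(1) = 0
L: e_1·(1) + e_2·(-1) + e_3·(2) + e_4·(-1) = 0
T: e_1·(-1) + e_2·(-2) + e_3·(-1) + e_4·(-1) = 0
Solving this homogeneous linear system for the smallest-integer solution (first nonzero entry positive) gives (2, -1, -1, 1).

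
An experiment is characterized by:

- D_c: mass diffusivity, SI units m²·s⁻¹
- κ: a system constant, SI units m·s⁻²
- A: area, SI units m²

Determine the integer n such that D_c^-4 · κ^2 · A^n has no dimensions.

3

Balance the L exponent: (2)·n from A, plus −4·(2) + 2·(1) = -6 from the rest, must sum to zero.
2n − 6 = 0, so n = 3.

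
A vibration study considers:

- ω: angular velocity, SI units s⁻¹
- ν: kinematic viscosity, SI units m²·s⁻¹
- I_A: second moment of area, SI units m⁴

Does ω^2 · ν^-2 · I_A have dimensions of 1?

yes

Sum the exponent of each base dimension across the product:
  L: 2·[ω]_L − 2·[ν]_L + [I_A]_L = 2·(0) − 2·(2) + (4) = 0
  T: 2·[ω]_T − 2·[ν]_T + [I_A]_T = 2·(-1) − 2·(-1) + (0) = 0
All base exponents vanish — dimensionless.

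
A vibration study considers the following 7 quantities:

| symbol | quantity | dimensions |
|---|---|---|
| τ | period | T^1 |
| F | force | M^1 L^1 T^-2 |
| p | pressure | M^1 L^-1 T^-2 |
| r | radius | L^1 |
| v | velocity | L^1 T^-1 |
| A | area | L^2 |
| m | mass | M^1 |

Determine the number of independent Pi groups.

There are 7 variables and 3 base dimensions (M, L, T).
The dimension matrix has rank 3.
Independent dimensionless groups: 7 − 3 = 4.

4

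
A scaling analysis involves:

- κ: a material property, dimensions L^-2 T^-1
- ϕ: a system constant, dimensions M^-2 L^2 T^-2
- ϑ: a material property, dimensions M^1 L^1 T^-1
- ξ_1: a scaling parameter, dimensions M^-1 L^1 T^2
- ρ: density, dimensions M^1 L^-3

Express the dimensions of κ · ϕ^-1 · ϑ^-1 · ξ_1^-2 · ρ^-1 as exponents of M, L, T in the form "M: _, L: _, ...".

Collect each base-dimension exponent across the product:
  M: (0) − (-2) − (1) − 2·(-1) − (1) = 2
  L: (-2) − (2) − (1) − 2·(1) − (-3) = -4
  T: (-1) − (-2) − (-1) − 2·(2) − (0) = -2
So the dimensions are [M² L⁻⁴ T⁻²].

M: 2, L: -4, T: -2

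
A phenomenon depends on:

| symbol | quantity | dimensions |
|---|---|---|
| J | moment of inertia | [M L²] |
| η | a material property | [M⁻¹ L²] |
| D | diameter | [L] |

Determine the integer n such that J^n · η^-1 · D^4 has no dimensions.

-1

Balance the M exponent: (1)·n from J, plus −(-1) + 4·(0) = 1 from the rest, must sum to zero.
n + 1 = 0, so n = -1.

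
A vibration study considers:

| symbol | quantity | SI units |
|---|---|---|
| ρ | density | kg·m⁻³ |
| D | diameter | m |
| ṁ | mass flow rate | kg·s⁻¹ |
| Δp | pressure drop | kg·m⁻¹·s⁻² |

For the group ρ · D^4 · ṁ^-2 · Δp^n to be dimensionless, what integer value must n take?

1

Balance the M exponent: (1)·n from Δp, plus (1) + 4·(0) − 2·(1) = -1 from the rest, must sum to zero.
n − 1 = 0, so n = 1.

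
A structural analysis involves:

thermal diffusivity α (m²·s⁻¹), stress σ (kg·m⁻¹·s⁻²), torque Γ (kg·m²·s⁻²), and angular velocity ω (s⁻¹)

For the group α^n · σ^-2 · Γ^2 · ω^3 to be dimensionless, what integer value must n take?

Balance the L exponent: (2)·n from α, plus −2·(-1) + 2·(2) + 3·(0) = 6 from the rest, must sum to zero.
2n + 6 = 0, so n = -3.

-3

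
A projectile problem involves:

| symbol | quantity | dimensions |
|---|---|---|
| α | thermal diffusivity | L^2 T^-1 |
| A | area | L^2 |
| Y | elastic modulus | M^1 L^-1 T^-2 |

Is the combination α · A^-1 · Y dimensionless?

Sum the exponent of each base dimension across the product:
  M: [α]_M − [A]_M + [Y]_M = (0) − (0) + (1) = 1
  L: [α]_L − [A]_L + [Y]_L = (2) − (2) + (-1) = -1
  T: [α]_T − [A]_T + [Y]_T = (-1) − (0) + (-2) = -3
Net dimensions [M L⁻¹ T⁻³] ≠ [1] — not dimensionless.

no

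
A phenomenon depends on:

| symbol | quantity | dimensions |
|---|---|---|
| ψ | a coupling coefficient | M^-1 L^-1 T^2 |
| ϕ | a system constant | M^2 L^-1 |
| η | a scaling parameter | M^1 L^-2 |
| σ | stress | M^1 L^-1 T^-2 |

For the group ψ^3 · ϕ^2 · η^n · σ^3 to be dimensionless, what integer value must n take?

Balance the M exponent: (1)·n from η, plus 3·(-1) + 2·(2) + 3·(1) = 4 from the rest, must sum to zero.
n + 4 = 0, so n = -4.

-4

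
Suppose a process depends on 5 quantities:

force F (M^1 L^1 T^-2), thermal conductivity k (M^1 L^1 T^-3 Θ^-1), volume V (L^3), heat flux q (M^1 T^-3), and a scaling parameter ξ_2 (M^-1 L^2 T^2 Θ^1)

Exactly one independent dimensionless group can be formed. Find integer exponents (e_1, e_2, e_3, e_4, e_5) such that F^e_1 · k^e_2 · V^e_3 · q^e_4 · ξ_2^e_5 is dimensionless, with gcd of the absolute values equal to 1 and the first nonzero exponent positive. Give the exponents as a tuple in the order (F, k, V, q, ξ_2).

M: e_1·(1) + e_2·(1) + e_3·(0) + e_4·(1) + e_5·(-1) = 0
L: e_1·(1) + e_2·(1) + e_3·(3) + e_4·(0) + e_5·(2) = 0
T: e_1·(-2) + e_2·(-3) + e_3·(0) + e_4·(-3) + e_5·(2) = 0
Θ: e_1·(0) + e_2·(-1) + e_3·(0) + e_4·(0) + e_5·(1) = 0
Solving this homogeneous linear system for the smallest-integer solution (first nonzero entry positive) gives (3, 3, -4, -3, 3).

(3, 3, -4, -3, 3)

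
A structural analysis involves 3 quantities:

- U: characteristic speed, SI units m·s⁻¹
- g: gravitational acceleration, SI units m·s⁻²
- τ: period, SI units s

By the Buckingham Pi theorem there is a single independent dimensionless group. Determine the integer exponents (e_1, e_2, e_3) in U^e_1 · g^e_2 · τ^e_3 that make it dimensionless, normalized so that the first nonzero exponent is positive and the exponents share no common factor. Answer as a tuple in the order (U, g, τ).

(1, -1, -1)

L: e_1·(1) + e_2·(1) + e_3·(0) = 0
T: e_1·(-1) + e_2·(-2) + e_3·(1) = 0
Solving this homogeneous linear system for the smallest-integer solution (first nonzero entry positive) gives (1, -1, -1).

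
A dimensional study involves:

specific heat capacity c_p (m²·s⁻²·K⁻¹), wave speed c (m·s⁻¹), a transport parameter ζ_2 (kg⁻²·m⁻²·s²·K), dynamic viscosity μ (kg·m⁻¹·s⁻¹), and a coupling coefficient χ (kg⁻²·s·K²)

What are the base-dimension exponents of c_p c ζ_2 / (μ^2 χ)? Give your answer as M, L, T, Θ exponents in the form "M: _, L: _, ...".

M: -2, L: 3, T: 0, Θ: -2

Collect each base-dimension exponent across the product:
  M: (0) + (0) + (-2) − 2·(1) − (-2) = -2
  L: (2) + (1) + (-2) − 2·(-1) − (0) = 3
  T: (-2) + (-1) + (2) − 2·(-1) − (1) = 0
  Θ: (-1) + (0) + (1) − 2·(0) − (2) = -2
So the dimensions are [M⁻² L³ Θ⁻²].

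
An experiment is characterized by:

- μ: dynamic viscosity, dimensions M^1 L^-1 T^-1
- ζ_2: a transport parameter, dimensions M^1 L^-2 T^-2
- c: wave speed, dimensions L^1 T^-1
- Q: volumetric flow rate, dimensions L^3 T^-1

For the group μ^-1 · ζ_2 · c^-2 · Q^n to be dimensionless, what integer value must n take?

1

Balance the L exponent: (3)·n from Q, plus −(-1) + (-2) − 2·(1) = -3 from the rest, must sum to zero.
3n − 3 = 0, so n = 1.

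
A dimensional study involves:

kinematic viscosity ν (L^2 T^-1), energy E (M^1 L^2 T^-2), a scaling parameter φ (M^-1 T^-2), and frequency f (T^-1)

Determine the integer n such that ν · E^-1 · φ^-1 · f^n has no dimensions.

3

Balance the T exponent: (-1)·n from f, plus (-1) − (-2) − (-2) = 3 from the rest, must sum to zero.
−n + 3 = 0, so n = 3.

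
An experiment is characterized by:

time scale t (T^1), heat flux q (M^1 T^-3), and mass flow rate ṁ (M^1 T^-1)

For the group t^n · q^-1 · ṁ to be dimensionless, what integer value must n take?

Balance the T exponent: (1)·n from t, plus −(-3) + (-1) = 2 from the rest, must sum to zero.
n + 2 = 0, so n = -2.

-2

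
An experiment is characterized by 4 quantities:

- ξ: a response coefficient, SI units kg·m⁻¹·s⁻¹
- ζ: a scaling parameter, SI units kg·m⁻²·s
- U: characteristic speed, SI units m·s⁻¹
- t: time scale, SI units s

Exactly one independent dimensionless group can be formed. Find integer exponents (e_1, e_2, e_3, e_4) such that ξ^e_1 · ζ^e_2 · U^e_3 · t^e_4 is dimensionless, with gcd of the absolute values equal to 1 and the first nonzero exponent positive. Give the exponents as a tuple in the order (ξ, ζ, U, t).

(1, -1, -1, 1)

M: e_1·(1) + e_2·(1) + e_3·(0) + e_4·(0) = 0
L: e_1·(-1) + e_2·(-2) + e_3·(1) + e_4·(0) = 0
T: e_1·(-1) + e_2·(1) + e_3·(-1) + e_4·(1) = 0
Solving this homogeneous linear system for the smallest-integer solution (first nonzero entry positive) gives (1, -1, -1, 1).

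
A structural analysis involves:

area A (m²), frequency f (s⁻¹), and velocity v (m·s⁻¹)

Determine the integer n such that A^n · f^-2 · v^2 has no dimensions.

-1

Balance the L exponent: (2)·n from A, plus −2·(0) + 2·(1) = 2 from the rest, must sum to zero.
2n + 2 = 0, so n = -1.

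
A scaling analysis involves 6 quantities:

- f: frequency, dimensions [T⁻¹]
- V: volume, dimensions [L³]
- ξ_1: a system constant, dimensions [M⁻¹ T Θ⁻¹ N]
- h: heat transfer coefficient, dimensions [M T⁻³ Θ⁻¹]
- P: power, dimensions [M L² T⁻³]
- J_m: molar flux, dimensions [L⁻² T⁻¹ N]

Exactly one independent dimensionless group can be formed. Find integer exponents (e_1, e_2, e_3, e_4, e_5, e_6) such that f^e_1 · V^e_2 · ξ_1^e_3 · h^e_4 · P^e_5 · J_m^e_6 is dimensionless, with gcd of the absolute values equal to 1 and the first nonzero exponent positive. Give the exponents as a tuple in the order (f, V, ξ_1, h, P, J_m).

(1, 2, -1, 1, -2, 1)

M: e_1·(0) + e_2·(0) + e_3·(-1) + e_4·(1) + e_5·(1) + e_6·(0) = 0
L: e_1·(0) + e_2·(3) + e_3·(0) + e_4·(0) + e_5·(2) + e_6·(-2) = 0
T: e_1·(-1) + e_2·(0) + e_3·(1) + e_4·(-3) + e_5·(-3) + e_6·(-1) = 0
Θ: e_1·(0) + e_2·(0) + e_3·(-1) + e_4·(-1) + e_5·(0) + e_6·(0) = 0
N: e_1·(0) + e_2·(0) + e_3·(1) + e_4·(0) + e_5·(0) + e_6·(1) = 0
Solving this homogeneous linear system for the smallest-integer solution (first nonzero entry positive) gives (1, 2, -1, 1, -2, 1).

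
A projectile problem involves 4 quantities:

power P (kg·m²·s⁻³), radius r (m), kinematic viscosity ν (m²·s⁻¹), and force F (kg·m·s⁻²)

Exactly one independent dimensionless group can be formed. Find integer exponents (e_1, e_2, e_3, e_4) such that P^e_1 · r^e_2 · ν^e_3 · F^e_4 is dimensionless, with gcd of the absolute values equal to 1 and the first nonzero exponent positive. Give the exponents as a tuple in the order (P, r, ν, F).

M: e_1·(1) + e_2·(0) + e_3·(0) + e_4·(1) = 0
L: e_1·(2) + e_2·(1) + e_3·(2) + e_4·(1) = 0
T: e_1·(-3) + e_2·(0) + e_3·(-1) + e_4·(-2) = 0
Solving this homogeneous linear system for the smallest-integer solution (first nonzero entry positive) gives (1, 1, -1, -1).

(1, 1, -1, -1)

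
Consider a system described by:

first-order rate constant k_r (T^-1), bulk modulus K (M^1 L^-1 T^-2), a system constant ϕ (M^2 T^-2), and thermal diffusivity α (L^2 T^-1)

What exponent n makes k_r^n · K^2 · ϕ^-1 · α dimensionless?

-3

Balance the T exponent: (-1)·n from k_r, plus 2·(-2) − (-2) + (-1) = -3 from the rest, must sum to zero.
−n − 3 = 0, so n = -3.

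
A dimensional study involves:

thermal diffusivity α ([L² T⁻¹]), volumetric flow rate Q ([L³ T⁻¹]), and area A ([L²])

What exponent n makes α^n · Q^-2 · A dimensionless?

2

Balance the L exponent: (2)·n from α, plus −2·(3) + (2) = -4 from the rest, must sum to zero.
2n − 4 = 0, so n = 2.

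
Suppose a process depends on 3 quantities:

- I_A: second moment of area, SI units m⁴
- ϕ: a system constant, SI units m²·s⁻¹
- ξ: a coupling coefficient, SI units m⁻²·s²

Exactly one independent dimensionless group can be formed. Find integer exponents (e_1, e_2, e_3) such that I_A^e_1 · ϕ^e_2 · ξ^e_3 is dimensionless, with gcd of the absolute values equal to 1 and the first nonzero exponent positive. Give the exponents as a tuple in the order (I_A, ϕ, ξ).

L: e_1·(4) + e_2·(2) + e_3·(-2) = 0
T: e_1·(0) + e_2·(-1) + e_3·(2) = 0
Solving this homogeneous linear system for the smallest-integer solution (first nonzero entry positive) gives (1, -4, -2).

(1, -4, -2)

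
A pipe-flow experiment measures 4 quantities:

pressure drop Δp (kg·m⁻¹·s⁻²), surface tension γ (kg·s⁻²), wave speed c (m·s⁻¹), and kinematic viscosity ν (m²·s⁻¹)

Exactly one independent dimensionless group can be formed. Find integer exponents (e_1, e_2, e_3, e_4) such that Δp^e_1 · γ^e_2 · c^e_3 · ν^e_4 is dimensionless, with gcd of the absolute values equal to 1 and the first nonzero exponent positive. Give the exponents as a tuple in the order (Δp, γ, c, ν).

(1, -1, -1, 1)

M: e_1·(1) + e_2·(1) + e_3·(0) + e_4·(0) = 0
L: e_1·(-1) + e_2·(0) + e_3·(1) + e_4·(2) = 0
T: e_1·(-2) + e_2·(-2) + e_3·(-1) + e_4·(-1) = 0
Solving this homogeneous linear system for the smallest-integer solution (first nonzero entry positive) gives (1, -1, -1, 1).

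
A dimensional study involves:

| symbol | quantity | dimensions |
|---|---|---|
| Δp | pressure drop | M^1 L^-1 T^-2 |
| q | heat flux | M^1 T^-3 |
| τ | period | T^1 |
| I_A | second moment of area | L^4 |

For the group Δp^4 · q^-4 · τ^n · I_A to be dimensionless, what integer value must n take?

Balance the T exponent: (1)·n from τ, plus 4·(-2) − 4·(-3) + (0) = 4 from the rest, must sum to zero.
n + 4 = 0, so n = -4.

-4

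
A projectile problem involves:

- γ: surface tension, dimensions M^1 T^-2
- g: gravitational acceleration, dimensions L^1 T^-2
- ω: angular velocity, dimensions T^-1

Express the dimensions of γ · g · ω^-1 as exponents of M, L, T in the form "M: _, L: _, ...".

Collect each base-dimension exponent across the product:
  M: (1) + (0) − (0) = 1
  L: (0) + (1) − (0) = 1
  T: (-2) + (-2) − (-1) = -3
So the dimensions are [M L T⁻³].

M: 1, L: 1, T: -3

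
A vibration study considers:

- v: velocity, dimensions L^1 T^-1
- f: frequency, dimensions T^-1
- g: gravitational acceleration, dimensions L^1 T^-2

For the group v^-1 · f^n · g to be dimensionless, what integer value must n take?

Balance the T exponent: (-1)·n from f, plus −(-1) + (-2) = -1 from the rest, must sum to zero.
−n − 1 = 0, so n = -1.

-1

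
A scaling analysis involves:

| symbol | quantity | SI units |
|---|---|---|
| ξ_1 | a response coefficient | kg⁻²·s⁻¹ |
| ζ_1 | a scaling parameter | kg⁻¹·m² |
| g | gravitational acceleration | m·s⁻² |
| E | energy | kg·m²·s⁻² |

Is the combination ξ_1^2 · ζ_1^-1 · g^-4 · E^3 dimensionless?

yes

Sum the exponent of each base dimension across the product:
  M: 2·[ξ_1]_M − [ζ_1]_M − 4·[g]_M + 3·[E]_M = 2·(-2) − (-1) − 4·(0) + 3·(1) = 0
  L: 2·[ξ_1]_L − [ζ_1]_L − 4·[g]_L + 3·[E]_L = 2·(0) − (2) − 4·(1) + 3·(2) = 0
  T: 2·[ξ_1]_T − [ζ_1]_T − 4·[g]_T + 3·[E]_T = 2·(-1) − (0) − 4·(-2) + 3·(-2) = 0
All base exponents vanish — dimensionless.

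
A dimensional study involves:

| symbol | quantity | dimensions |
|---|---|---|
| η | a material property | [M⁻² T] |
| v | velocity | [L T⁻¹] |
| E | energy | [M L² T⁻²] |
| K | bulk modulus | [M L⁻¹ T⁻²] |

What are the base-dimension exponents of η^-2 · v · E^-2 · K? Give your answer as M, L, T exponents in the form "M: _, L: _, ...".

M: 3, L: -4, T: -1

Collect each base-dimension exponent across the product:
  M: −2·(-2) + (0) − 2·(1) + (1) = 3
  L: −2·(0) + (1) − 2·(2) + (-1) = -4
  T: −2·(1) + (-1) − 2·(-2) + (-2) = -1
So the dimensions are [M³ L⁻⁴ T⁻¹].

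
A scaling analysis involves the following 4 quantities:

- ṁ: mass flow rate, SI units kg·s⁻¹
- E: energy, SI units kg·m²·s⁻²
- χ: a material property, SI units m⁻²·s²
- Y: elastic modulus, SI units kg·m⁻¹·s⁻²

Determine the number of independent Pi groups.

There are 4 variables and 3 base dimensions (M, L, T).
The dimension matrix has rank 3.
Independent dimensionless groups: 4 − 3 = 1.

1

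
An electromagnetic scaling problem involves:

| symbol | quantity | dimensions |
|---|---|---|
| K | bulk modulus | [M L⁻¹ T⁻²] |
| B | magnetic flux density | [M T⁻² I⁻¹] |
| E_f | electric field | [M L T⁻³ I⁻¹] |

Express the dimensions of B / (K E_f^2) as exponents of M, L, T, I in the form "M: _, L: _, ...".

Collect each base-dimension exponent across the product:
  M: −(1) + (1) − 2·(1) = -2
  L: −(-1) + (0) − 2·(1) = -1
  T: −(-2) + (-2) − 2·(-3) = 6
  I: −(0) + (-1) − 2·(-1) = 1
So the dimensions are [M⁻² L⁻¹ T⁶ I].

M: -2, L: -1, T: 6, I: 1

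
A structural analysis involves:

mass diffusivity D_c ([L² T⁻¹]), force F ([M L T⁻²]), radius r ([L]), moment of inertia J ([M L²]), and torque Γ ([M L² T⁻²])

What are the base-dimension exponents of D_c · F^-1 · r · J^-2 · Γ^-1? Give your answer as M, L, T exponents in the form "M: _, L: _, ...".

M: -4, L: -4, T: 3

Collect each base-dimension exponent across the product:
  M: (0) − (1) + (0) − 2·(1) − (1) = -4
  L: (2) − (1) + (1) − 2·(2) − (2) = -4
  T: (-1) − (-2) + (0) − 2·(0) − (-2) = 3
So the dimensions are [M⁻⁴ L⁻⁴ T³].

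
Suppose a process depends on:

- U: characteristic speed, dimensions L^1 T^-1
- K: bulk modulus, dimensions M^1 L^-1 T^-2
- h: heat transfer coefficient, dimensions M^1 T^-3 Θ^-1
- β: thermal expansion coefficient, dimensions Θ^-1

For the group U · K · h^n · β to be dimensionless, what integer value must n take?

-1

Balance the M exponent: (1)·n from h, plus (0) + (1) + (0) = 1 from the rest, must sum to zero.
n + 1 = 0, so n = -1.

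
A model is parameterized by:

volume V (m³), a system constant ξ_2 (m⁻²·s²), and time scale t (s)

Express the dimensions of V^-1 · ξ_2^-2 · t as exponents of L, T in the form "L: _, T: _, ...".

L: 1, T: -3

Collect each base-dimension exponent across the product:
  L: −(3) − 2·(-2) + (0) = 1
  T: −(0) − 2·(2) + (1) = -3
So the dimensions are [L T⁻³].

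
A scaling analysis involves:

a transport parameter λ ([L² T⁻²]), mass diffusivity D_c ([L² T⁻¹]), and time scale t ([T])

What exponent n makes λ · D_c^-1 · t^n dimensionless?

Balance the T exponent: (1)·n from t, plus (-2) − (-1) = -1 from the rest, must sum to zero.
n − 1 = 0, so n = 1.

1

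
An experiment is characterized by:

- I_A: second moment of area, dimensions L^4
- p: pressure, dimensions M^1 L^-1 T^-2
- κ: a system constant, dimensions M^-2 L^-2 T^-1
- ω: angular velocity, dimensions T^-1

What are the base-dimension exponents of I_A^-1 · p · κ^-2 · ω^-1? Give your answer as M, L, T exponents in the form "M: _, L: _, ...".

Collect each base-dimension exponent across the product:
  M: −(0) + (1) − 2·(-2) − (0) = 5
  L: −(4) + (-1) − 2·(-2) − (0) = -1
  T: −(0) + (-2) − 2·(-1) − (-1) = 1
So the dimensions are [M⁵ L⁻¹ T].

M: 5, L: -1, T: 1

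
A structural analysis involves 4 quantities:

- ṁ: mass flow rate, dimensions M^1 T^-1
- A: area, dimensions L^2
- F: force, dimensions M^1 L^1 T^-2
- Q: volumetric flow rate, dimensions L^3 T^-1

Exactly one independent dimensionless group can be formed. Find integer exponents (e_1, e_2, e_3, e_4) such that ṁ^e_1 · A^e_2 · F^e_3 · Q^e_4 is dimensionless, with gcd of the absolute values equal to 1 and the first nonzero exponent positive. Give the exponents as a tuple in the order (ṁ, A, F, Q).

(1, -1, -1, 1)

M: e_1·(1) + e_2·(0) + e_3·(1) + e_4·(0) = 0
L: e_1·(0) + e_2·(2) + e_3·(1) + e_4·(3) = 0
T: e_1·(-1) + e_2·(0) + e_3·(-2) + e_4·(-1) = 0
Solving this homogeneous linear system for the smallest-integer solution (first nonzero entry positive) gives (1, -1, -1, 1).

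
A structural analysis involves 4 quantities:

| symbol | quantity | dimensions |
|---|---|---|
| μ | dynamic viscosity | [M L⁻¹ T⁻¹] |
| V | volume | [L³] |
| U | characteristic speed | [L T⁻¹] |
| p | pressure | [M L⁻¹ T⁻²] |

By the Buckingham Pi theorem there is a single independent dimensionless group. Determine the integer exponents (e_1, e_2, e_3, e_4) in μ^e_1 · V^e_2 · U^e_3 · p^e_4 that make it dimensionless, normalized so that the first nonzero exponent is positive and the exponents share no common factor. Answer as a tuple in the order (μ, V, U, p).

(3, -1, 3, -3)

M: e_1·(1) + e_2·(0) + e_3·(0) + e_4·(1) = 0
L: e_1·(-1) + e_2·(3) + e_3·(1) + e_4·(-1) = 0
T: e_1·(-1) + e_2·(0) + e_3·(-1) + e_4·(-2) = 0
Solving this homogeneous linear system for the smallest-integer solution (first nonzero entry positive) gives (3, -1, 3, -3).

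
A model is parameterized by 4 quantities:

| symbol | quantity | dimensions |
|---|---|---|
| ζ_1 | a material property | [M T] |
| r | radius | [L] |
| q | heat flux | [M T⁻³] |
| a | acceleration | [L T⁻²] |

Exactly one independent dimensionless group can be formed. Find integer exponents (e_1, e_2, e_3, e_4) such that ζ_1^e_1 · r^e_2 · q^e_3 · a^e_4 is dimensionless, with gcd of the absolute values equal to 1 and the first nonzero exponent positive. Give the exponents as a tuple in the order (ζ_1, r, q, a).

(1, -2, -1, 2)

M: e_1·(1) + e_2·(0) + e_3·(1) + e_4·(0) = 0
L: e_1·(0) + e_2·(1) + e_3·(0) + e_4·(1) = 0
T: e_1·(1) + e_2·(0) + e_3·(-3) + e_4·(-2) = 0
Solving this homogeneous linear system for the smallest-integer solution (first nonzero entry positive) gives (1, -2, -1, 2).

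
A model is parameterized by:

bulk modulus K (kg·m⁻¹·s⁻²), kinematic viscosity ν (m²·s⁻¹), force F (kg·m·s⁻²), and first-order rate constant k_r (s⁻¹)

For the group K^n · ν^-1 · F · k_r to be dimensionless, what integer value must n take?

-1

Balance the M exponent: (1)·n from K, plus −(0) + (1) + (0) = 1 from the rest, must sum to zero.
n + 1 = 0, so n = -1.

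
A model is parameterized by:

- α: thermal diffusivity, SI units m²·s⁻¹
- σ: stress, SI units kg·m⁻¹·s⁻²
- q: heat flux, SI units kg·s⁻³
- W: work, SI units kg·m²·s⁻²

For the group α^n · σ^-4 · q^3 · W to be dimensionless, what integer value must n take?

Balance the L exponent: (2)·n from α, plus −4·(-1) + 3·(0) + (2) = 6 from the rest, must sum to zero.
2n + 6 = 0, so n = -3.

-3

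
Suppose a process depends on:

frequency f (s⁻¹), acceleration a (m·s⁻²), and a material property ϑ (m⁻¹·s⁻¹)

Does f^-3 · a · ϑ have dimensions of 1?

yes

Sum the exponent of each base dimension across the product:
  L: −3·[f]_L + [a]_L + [ϑ]_L = −3·(0) + (1) + (-1) = 0
  T: −3·[f]_T + [a]_T + [ϑ]_T = −3·(-1) + (-2) + (-1) = 0
All base exponents vanish — dimensionless.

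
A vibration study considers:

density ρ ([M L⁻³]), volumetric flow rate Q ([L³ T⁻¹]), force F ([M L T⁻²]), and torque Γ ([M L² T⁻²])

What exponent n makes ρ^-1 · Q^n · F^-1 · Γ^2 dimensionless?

Balance the L exponent: (3)·n from Q, plus −(-3) − (1) + 2·(2) = 6 from the rest, must sum to zero.
3n + 6 = 0, so n = -2.

-2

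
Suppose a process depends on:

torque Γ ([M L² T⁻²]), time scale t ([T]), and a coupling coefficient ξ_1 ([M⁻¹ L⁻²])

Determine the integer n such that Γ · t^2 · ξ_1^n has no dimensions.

1

Balance the M exponent: (-1)·n from ξ_1, plus (1) + 2·(0) = 1 from the rest, must sum to zero.
−n + 1 = 0, so n = 1.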